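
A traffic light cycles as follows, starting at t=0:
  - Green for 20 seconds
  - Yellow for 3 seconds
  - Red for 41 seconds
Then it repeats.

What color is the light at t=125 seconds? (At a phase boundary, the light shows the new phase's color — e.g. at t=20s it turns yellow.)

Cycle length = 20 + 3 + 41 = 64s
t = 125, phase_t = 125 mod 64 = 61
61 >= 23 → RED

Answer: red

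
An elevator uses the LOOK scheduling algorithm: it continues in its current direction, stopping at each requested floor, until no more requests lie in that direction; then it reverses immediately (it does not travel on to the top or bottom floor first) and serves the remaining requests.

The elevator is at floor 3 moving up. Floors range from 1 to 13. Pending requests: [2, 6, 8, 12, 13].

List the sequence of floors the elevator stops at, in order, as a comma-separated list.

Answer: 6, 8, 12, 13, 2

Derivation:
Current: 3, moving UP
Serve above first (ascending): [6, 8, 12, 13]
Then reverse, serve below (descending): [2]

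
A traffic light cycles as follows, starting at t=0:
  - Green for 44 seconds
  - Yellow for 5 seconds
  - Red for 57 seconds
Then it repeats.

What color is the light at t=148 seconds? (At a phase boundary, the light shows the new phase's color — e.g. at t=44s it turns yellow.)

Cycle length = 44 + 5 + 57 = 106s
t = 148, phase_t = 148 mod 106 = 42
42 < 44 (green end) → GREEN

Answer: green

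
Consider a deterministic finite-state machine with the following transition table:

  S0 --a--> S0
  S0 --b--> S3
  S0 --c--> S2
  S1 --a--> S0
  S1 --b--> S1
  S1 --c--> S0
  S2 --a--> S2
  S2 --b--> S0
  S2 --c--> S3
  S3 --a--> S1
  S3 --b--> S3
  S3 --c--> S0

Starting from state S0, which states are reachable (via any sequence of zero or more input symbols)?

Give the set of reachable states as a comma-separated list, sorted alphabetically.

Answer: S0, S1, S2, S3

Derivation:
BFS from S0:
  visit S0: S0--a-->S0 (seen), S0--b-->S3 (new), S0--c-->S2 (new)
  visit S3: S3--a-->S1 (new), S3--b-->S3 (seen), S3--c-->S0 (seen)
  visit S2: S2--a-->S2 (seen), S2--b-->S0 (seen), S2--c-->S3 (seen)
  visit S1: S1--a-->S0 (seen), S1--b-->S1 (seen), S1--c-->S0 (seen)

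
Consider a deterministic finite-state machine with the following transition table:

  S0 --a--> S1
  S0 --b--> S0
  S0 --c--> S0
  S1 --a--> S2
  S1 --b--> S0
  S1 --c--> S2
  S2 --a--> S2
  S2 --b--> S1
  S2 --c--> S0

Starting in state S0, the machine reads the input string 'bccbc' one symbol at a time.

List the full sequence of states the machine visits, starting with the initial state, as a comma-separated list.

Start: S0
  read 'b': S0 --b--> S0
  read 'c': S0 --c--> S0
  read 'c': S0 --c--> S0
  read 'b': S0 --b--> S0
  read 'c': S0 --c--> S0

Answer: S0, S0, S0, S0, S0, S0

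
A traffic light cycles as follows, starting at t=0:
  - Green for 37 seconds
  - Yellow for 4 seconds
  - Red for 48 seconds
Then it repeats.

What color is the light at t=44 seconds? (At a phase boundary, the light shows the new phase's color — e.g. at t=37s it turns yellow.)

Cycle length = 37 + 4 + 48 = 89s
t = 44, phase_t = 44 mod 89 = 44
44 >= 41 → RED

Answer: red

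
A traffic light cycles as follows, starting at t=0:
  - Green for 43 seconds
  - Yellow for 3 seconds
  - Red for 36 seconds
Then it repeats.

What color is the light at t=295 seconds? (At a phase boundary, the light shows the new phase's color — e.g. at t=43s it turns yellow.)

Answer: red

Derivation:
Cycle length = 43 + 3 + 36 = 82s
t = 295, phase_t = 295 mod 82 = 49
49 >= 46 → RED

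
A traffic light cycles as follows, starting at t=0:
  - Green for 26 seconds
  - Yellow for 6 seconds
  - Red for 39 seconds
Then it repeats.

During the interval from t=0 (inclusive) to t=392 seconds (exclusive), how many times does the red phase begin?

Answer: 6

Derivation:
Cycle = 26+6+39 = 71s
red phase starts at t = k*71 + 32 for k=0,1,2,...
Need k*71+32 < 392 → k < 5.070
k ∈ {0, ..., 5} → 6 starts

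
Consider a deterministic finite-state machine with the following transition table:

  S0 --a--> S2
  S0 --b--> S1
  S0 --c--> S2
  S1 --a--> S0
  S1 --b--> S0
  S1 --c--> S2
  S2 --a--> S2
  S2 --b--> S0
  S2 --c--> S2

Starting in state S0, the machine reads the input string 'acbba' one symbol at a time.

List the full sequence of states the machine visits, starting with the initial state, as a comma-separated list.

Answer: S0, S2, S2, S0, S1, S0

Derivation:
Start: S0
  read 'a': S0 --a--> S2
  read 'c': S2 --c--> S2
  read 'b': S2 --b--> S0
  read 'b': S0 --b--> S1
  read 'a': S1 --a--> S0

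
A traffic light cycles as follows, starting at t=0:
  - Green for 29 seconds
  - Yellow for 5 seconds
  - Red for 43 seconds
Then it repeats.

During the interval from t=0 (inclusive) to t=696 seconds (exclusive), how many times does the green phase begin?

Answer: 10

Derivation:
Cycle = 29+5+43 = 77s
green phase starts at t = k*77 + 0 for k=0,1,2,...
Need k*77+0 < 696 → k < 9.039
k ∈ {0, ..., 9} → 10 starts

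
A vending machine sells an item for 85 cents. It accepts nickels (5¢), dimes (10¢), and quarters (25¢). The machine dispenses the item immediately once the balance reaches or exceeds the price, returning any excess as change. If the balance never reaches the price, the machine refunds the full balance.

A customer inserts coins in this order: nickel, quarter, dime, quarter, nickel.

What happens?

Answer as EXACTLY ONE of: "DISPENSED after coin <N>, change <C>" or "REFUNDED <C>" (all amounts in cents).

Answer: REFUNDED 70

Derivation:
Price: 85¢
Coin 1 (nickel, 5¢): balance = 5¢
Coin 2 (quarter, 25¢): balance = 30¢
Coin 3 (dime, 10¢): balance = 40¢
Coin 4 (quarter, 25¢): balance = 65¢
Coin 5 (nickel, 5¢): balance = 70¢
All coins inserted, balance 70¢ < price 85¢ → REFUND 70¢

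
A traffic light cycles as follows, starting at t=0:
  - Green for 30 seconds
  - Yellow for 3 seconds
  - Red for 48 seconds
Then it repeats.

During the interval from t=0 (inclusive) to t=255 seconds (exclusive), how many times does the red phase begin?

Cycle = 30+3+48 = 81s
red phase starts at t = k*81 + 33 for k=0,1,2,...
Need k*81+33 < 255 → k < 2.741
k ∈ {0, ..., 2} → 3 starts

Answer: 3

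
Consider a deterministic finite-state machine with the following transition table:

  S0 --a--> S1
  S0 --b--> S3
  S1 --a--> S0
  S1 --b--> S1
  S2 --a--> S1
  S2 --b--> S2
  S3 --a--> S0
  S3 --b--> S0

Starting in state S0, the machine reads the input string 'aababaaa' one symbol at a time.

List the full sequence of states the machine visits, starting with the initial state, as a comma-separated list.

Answer: S0, S1, S0, S3, S0, S3, S0, S1, S0

Derivation:
Start: S0
  read 'a': S0 --a--> S1
  read 'a': S1 --a--> S0
  read 'b': S0 --b--> S3
  read 'a': S3 --a--> S0
  read 'b': S0 --b--> S3
  read 'a': S3 --a--> S0
  read 'a': S0 --a--> S1
  read 'a': S1 --a--> S0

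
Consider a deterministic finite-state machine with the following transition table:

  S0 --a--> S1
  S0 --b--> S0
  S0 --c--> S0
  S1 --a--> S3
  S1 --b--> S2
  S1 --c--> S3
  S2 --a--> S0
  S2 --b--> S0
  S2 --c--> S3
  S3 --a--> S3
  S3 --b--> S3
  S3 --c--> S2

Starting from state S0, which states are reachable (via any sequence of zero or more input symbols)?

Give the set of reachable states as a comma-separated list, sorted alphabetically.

Answer: S0, S1, S2, S3

Derivation:
BFS from S0:
  visit S0: S0--a-->S1 (new), S0--b-->S0 (seen), S0--c-->S0 (seen)
  visit S1: S1--a-->S3 (new), S1--b-->S2 (new), S1--c-->S3 (seen)
  visit S3: S3--a-->S3 (seen), S3--b-->S3 (seen), S3--c-->S2 (seen)
  visit S2: S2--a-->S0 (seen), S2--b-->S0 (seen), S2--c-->S3 (seen)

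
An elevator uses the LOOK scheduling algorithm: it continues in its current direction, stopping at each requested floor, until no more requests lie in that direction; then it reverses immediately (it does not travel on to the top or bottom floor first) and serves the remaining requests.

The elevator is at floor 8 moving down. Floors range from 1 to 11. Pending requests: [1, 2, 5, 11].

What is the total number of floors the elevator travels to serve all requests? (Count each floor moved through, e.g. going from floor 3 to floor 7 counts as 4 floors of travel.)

Start at floor 8 moving down, LOOK stop order: [5, 2, 1, 11]
  8 → 5: |5-8| = 3, total = 3
  5 → 2: |2-5| = 3, total = 6
  2 → 1: |1-2| = 1, total = 7
  1 → 11: |11-1| = 10, total = 17

Answer: 17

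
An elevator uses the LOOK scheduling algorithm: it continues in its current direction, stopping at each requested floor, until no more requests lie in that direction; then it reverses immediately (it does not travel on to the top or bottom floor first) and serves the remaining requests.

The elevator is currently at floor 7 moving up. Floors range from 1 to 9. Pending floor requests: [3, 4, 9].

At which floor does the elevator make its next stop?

Current floor: 7, direction: up
Requests above: [9]
Requests below: [3, 4]
Moving up and requests lie above → nearest above is min([9]) = 9

Answer: 9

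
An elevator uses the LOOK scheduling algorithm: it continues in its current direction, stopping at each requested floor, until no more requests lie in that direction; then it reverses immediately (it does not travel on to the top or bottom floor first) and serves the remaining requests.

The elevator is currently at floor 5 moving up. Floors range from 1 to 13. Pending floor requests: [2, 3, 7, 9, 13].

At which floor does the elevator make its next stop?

Answer: 7

Derivation:
Current floor: 5, direction: up
Requests above: [7, 9, 13]
Requests below: [2, 3]
Moving up and requests lie above → nearest above is min([7, 9, 13]) = 7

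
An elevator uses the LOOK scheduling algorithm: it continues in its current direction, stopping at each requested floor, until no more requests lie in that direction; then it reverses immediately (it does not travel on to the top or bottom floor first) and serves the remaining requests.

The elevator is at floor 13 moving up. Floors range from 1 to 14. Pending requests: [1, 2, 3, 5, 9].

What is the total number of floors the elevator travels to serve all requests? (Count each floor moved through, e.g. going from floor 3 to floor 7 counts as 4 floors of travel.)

Answer: 12

Derivation:
Start at floor 13 moving up, LOOK stop order: [9, 5, 3, 2, 1]
  13 → 9: |9-13| = 4, total = 4
  9 → 5: |5-9| = 4, total = 8
  5 → 3: |3-5| = 2, total = 10
  3 → 2: |2-3| = 1, total = 11
  2 → 1: |1-2| = 1, total = 12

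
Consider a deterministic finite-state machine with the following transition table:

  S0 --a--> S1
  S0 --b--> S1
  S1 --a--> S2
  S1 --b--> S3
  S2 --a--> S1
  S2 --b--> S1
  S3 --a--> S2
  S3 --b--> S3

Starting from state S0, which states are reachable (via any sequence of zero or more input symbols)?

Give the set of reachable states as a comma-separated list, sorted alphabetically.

Answer: S0, S1, S2, S3

Derivation:
BFS from S0:
  visit S0: S0--a-->S1 (new), S0--b-->S1 (seen)
  visit S1: S1--a-->S2 (new), S1--b-->S3 (new)
  visit S2: S2--a-->S1 (seen), S2--b-->S1 (seen)
  visit S3: S3--a-->S2 (seen), S3--b-->S3 (seen)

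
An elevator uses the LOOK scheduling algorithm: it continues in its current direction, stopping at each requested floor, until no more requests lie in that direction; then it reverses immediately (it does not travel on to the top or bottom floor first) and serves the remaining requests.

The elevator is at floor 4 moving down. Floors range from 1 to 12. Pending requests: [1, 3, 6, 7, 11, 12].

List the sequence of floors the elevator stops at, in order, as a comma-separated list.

Answer: 3, 1, 6, 7, 11, 12

Derivation:
Current: 4, moving DOWN
Serve below first (descending): [3, 1]
Then reverse, serve above (ascending): [6, 7, 11, 12]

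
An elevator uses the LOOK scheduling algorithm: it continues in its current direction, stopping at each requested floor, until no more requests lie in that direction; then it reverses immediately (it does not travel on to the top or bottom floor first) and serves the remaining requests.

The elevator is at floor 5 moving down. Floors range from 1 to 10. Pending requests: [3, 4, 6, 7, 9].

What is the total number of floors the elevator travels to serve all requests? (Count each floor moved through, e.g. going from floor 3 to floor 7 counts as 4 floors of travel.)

Start at floor 5 moving down, LOOK stop order: [4, 3, 6, 7, 9]
  5 → 4: |4-5| = 1, total = 1
  4 → 3: |3-4| = 1, total = 2
  3 → 6: |6-3| = 3, total = 5
  6 → 7: |7-6| = 1, total = 6
  7 → 9: |9-7| = 2, total = 8

Answer: 8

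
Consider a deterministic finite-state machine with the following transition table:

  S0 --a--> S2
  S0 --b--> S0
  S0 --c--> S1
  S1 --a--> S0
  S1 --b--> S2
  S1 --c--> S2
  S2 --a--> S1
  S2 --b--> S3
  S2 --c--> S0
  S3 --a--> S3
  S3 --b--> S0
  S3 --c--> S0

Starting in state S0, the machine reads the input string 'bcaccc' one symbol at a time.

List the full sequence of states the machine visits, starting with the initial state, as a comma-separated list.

Answer: S0, S0, S1, S0, S1, S2, S0

Derivation:
Start: S0
  read 'b': S0 --b--> S0
  read 'c': S0 --c--> S1
  read 'a': S1 --a--> S0
  read 'c': S0 --c--> S1
  read 'c': S1 --c--> S2
  read 'c': S2 --c--> S0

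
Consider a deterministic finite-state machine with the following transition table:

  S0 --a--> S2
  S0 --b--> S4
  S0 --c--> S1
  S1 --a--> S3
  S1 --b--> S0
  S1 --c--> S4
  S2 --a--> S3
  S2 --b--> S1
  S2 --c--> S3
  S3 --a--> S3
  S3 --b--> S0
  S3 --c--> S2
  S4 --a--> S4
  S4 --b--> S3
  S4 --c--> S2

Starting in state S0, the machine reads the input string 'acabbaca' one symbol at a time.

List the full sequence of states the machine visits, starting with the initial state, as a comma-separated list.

Answer: S0, S2, S3, S3, S0, S4, S4, S2, S3

Derivation:
Start: S0
  read 'a': S0 --a--> S2
  read 'c': S2 --c--> S3
  read 'a': S3 --a--> S3
  read 'b': S3 --b--> S0
  read 'b': S0 --b--> S4
  read 'a': S4 --a--> S4
  read 'c': S4 --c--> S2
  read 'a': S2 --a--> S3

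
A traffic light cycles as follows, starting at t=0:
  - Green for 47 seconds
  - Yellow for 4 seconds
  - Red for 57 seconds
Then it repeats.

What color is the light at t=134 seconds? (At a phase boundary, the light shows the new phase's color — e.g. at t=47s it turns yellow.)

Cycle length = 47 + 4 + 57 = 108s
t = 134, phase_t = 134 mod 108 = 26
26 < 47 (green end) → GREEN

Answer: green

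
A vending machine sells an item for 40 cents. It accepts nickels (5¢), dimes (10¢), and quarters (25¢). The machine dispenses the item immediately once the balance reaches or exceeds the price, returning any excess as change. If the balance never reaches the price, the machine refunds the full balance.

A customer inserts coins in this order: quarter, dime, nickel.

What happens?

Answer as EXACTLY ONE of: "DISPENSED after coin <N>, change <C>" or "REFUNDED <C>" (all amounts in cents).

Price: 40¢
Coin 1 (quarter, 25¢): balance = 25¢
Coin 2 (dime, 10¢): balance = 35¢
Coin 3 (nickel, 5¢): balance = 40¢
  → balance >= price → DISPENSE, change = 40 - 40 = 0¢

Answer: DISPENSED after coin 3, change 0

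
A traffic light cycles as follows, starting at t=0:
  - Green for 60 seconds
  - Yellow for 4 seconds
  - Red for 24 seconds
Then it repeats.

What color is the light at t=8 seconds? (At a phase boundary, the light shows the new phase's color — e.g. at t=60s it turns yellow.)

Answer: green

Derivation:
Cycle length = 60 + 4 + 24 = 88s
t = 8, phase_t = 8 mod 88 = 8
8 < 60 (green end) → GREEN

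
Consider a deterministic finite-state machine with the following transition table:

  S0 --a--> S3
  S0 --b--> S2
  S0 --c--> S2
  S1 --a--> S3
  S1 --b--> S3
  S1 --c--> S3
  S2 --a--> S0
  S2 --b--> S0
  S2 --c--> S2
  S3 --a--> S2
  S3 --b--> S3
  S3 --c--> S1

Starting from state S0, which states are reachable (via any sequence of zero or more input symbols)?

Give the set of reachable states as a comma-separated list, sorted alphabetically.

Answer: S0, S1, S2, S3

Derivation:
BFS from S0:
  visit S0: S0--a-->S3 (new), S0--b-->S2 (new), S0--c-->S2 (seen)
  visit S3: S3--a-->S2 (seen), S3--b-->S3 (seen), S3--c-->S1 (new)
  visit S2: S2--a-->S0 (seen), S2--b-->S0 (seen), S2--c-->S2 (seen)
  visit S1: S1--a-->S3 (seen), S1--b-->S3 (seen), S1--c-->S3 (seen)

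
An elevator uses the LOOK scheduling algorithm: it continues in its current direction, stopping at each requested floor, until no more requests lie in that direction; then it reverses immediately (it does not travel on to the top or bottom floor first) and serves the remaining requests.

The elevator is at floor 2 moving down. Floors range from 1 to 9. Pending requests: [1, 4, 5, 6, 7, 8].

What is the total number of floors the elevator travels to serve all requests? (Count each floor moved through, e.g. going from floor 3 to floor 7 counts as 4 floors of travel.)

Start at floor 2 moving down, LOOK stop order: [1, 4, 5, 6, 7, 8]
  2 → 1: |1-2| = 1, total = 1
  1 → 4: |4-1| = 3, total = 4
  4 → 5: |5-4| = 1, total = 5
  5 → 6: |6-5| = 1, total = 6
  6 → 7: |7-6| = 1, total = 7
  7 → 8: |8-7| = 1, total = 8

Answer: 8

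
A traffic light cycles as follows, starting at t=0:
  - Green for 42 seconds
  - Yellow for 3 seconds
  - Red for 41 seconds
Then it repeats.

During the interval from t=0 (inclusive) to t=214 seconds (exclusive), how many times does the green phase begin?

Cycle = 42+3+41 = 86s
green phase starts at t = k*86 + 0 for k=0,1,2,...
Need k*86+0 < 214 → k < 2.488
k ∈ {0, ..., 2} → 3 starts

Answer: 3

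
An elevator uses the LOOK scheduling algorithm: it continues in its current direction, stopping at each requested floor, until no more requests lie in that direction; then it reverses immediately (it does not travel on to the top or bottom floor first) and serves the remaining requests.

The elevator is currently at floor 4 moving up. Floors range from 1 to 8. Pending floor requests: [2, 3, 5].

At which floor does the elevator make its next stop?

Current floor: 4, direction: up
Requests above: [5]
Requests below: [2, 3]
Moving up and requests lie above → nearest above is min([5]) = 5

Answer: 5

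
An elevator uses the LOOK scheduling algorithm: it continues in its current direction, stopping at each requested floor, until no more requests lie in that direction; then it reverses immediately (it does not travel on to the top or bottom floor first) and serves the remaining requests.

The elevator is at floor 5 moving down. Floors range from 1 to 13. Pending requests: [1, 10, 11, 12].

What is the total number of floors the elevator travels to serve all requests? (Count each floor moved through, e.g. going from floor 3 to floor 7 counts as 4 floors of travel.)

Answer: 15

Derivation:
Start at floor 5 moving down, LOOK stop order: [1, 10, 11, 12]
  5 → 1: |1-5| = 4, total = 4
  1 → 10: |10-1| = 9, total = 13
  10 → 11: |11-10| = 1, total = 14
  11 → 12: |12-11| = 1, total = 15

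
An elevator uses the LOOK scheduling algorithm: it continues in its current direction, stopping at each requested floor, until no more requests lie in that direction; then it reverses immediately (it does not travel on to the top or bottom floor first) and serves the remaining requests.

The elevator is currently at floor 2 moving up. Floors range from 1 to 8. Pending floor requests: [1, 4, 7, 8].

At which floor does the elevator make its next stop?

Answer: 4

Derivation:
Current floor: 2, direction: up
Requests above: [4, 7, 8]
Requests below: [1]
Moving up and requests lie above → nearest above is min([4, 7, 8]) = 4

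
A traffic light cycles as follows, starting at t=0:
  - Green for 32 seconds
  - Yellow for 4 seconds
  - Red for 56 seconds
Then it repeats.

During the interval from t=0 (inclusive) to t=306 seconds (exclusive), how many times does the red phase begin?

Cycle = 32+4+56 = 92s
red phase starts at t = k*92 + 36 for k=0,1,2,...
Need k*92+36 < 306 → k < 2.935
k ∈ {0, ..., 2} → 3 starts

Answer: 3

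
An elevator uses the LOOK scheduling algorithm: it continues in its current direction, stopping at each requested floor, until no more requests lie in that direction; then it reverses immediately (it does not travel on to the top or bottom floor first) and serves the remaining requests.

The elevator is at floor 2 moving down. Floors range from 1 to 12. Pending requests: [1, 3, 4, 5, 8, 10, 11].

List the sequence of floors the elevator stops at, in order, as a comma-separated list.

Current: 2, moving DOWN
Serve below first (descending): [1]
Then reverse, serve above (ascending): [3, 4, 5, 8, 10, 11]

Answer: 1, 3, 4, 5, 8, 10, 11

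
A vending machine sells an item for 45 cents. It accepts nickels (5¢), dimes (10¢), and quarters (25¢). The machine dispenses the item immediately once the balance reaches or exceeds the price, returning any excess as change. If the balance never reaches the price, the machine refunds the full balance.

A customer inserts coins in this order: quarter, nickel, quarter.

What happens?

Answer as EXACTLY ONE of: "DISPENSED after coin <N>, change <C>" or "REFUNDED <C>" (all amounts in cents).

Price: 45¢
Coin 1 (quarter, 25¢): balance = 25¢
Coin 2 (nickel, 5¢): balance = 30¢
Coin 3 (quarter, 25¢): balance = 55¢
  → balance >= price → DISPENSE, change = 55 - 45 = 10¢

Answer: DISPENSED after coin 3, change 10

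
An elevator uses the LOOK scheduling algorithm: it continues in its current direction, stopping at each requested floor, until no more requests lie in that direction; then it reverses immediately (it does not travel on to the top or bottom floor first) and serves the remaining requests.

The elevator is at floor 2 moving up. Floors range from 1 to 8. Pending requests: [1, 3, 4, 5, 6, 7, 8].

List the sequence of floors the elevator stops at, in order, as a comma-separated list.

Answer: 3, 4, 5, 6, 7, 8, 1

Derivation:
Current: 2, moving UP
Serve above first (ascending): [3, 4, 5, 6, 7, 8]
Then reverse, serve below (descending): [1]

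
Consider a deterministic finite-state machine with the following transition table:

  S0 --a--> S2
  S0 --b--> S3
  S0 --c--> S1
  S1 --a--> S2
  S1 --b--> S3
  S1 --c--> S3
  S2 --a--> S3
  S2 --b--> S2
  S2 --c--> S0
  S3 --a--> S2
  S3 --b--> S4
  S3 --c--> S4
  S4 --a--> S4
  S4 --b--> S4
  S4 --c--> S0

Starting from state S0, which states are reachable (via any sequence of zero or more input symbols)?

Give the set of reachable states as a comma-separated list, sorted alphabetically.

BFS from S0:
  visit S0: S0--a-->S2 (new), S0--b-->S3 (new), S0--c-->S1 (new)
  visit S2: S2--a-->S3 (seen), S2--b-->S2 (seen), S2--c-->S0 (seen)
  visit S3: S3--a-->S2 (seen), S3--b-->S4 (new), S3--c-->S4 (seen)
  visit S1: S1--a-->S2 (seen), S1--b-->S3 (seen), S1--c-->S3 (seen)
  visit S4: S4--a-->S4 (seen), S4--b-->S4 (seen), S4--c-->S0 (seen)

Answer: S0, S1, S2, S3, S4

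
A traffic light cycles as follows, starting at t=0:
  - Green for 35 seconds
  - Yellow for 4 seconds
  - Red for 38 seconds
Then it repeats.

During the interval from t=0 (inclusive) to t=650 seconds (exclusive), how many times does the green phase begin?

Cycle = 35+4+38 = 77s
green phase starts at t = k*77 + 0 for k=0,1,2,...
Need k*77+0 < 650 → k < 8.442
k ∈ {0, ..., 8} → 9 starts

Answer: 9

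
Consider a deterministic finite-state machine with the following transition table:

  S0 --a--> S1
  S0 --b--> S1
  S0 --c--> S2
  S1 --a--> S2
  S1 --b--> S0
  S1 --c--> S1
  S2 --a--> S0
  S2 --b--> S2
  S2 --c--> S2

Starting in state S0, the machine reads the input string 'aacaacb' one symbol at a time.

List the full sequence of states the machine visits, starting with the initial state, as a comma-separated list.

Start: S0
  read 'a': S0 --a--> S1
  read 'a': S1 --a--> S2
  read 'c': S2 --c--> S2
  read 'a': S2 --a--> S0
  read 'a': S0 --a--> S1
  read 'c': S1 --c--> S1
  read 'b': S1 --b--> S0

Answer: S0, S1, S2, S2, S0, S1, S1, S0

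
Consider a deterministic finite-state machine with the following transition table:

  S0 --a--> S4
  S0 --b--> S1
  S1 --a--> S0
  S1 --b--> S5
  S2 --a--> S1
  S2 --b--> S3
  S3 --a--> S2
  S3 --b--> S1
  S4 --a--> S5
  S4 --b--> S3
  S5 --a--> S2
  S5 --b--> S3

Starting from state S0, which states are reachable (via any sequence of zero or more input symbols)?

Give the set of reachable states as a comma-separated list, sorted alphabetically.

Answer: S0, S1, S2, S3, S4, S5

Derivation:
BFS from S0:
  visit S0: S0--a-->S4 (new), S0--b-->S1 (new)
  visit S4: S4--a-->S5 (new), S4--b-->S3 (new)
  visit S1: S1--a-->S0 (seen), S1--b-->S5 (seen)
  visit S5: S5--a-->S2 (new), S5--b-->S3 (seen)
  visit S3: S3--a-->S2 (seen), S3--b-->S1 (seen)
  visit S2: S2--a-->S1 (seen), S2--b-->S3 (seen)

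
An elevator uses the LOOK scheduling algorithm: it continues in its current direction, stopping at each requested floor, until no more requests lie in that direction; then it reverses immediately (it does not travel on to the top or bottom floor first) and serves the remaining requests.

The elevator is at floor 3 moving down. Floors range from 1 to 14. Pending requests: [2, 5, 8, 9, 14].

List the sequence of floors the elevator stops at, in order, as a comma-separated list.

Answer: 2, 5, 8, 9, 14

Derivation:
Current: 3, moving DOWN
Serve below first (descending): [2]
Then reverse, serve above (ascending): [5, 8, 9, 14]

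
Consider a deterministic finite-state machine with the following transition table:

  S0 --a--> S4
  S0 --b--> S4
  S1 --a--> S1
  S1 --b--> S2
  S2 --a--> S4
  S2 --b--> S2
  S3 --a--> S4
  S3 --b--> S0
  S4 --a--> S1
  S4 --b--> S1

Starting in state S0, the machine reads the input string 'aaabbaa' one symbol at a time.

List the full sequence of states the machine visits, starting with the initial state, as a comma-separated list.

Start: S0
  read 'a': S0 --a--> S4
  read 'a': S4 --a--> S1
  read 'a': S1 --a--> S1
  read 'b': S1 --b--> S2
  read 'b': S2 --b--> S2
  read 'a': S2 --a--> S4
  read 'a': S4 --a--> S1

Answer: S0, S4, S1, S1, S2, S2, S4, S1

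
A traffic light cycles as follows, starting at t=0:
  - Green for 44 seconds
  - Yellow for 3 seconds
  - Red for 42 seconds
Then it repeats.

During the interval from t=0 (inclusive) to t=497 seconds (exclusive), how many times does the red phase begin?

Cycle = 44+3+42 = 89s
red phase starts at t = k*89 + 47 for k=0,1,2,...
Need k*89+47 < 497 → k < 5.056
k ∈ {0, ..., 5} → 6 starts

Answer: 6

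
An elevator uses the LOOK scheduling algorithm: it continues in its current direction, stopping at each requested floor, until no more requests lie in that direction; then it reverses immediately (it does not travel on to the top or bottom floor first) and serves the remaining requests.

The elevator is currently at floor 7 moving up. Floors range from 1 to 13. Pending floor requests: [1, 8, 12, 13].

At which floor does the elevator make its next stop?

Current floor: 7, direction: up
Requests above: [8, 12, 13]
Requests below: [1]
Moving up and requests lie above → nearest above is min([8, 12, 13]) = 8

Answer: 8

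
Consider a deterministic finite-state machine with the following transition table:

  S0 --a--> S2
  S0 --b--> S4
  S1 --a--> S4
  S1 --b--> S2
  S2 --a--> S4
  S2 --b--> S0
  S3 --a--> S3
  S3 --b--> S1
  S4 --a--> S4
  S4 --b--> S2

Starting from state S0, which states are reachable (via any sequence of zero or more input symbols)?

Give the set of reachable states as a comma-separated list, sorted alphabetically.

Answer: S0, S2, S4

Derivation:
BFS from S0:
  visit S0: S0--a-->S2 (new), S0--b-->S4 (new)
  visit S2: S2--a-->S4 (seen), S2--b-->S0 (seen)
  visit S4: S4--a-->S4 (seen), S4--b-->S2 (seen)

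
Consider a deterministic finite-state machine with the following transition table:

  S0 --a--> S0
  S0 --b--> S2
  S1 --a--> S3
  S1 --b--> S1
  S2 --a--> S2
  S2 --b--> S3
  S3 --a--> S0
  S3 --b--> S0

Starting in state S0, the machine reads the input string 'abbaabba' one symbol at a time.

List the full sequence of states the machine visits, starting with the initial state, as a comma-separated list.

Start: S0
  read 'a': S0 --a--> S0
  read 'b': S0 --b--> S2
  read 'b': S2 --b--> S3
  read 'a': S3 --a--> S0
  read 'a': S0 --a--> S0
  read 'b': S0 --b--> S2
  read 'b': S2 --b--> S3
  read 'a': S3 --a--> S0

Answer: S0, S0, S2, S3, S0, S0, S2, S3, S0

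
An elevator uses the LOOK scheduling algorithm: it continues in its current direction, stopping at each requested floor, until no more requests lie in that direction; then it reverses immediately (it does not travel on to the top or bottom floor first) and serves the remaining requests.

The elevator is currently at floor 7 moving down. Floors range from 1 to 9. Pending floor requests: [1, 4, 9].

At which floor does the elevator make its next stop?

Current floor: 7, direction: down
Requests above: [9]
Requests below: [1, 4]
Moving down and requests lie below → nearest below is max([1, 4]) = 4

Answer: 4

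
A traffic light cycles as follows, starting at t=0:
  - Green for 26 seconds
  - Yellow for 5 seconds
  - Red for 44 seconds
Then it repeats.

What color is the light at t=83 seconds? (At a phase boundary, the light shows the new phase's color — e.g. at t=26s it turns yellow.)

Cycle length = 26 + 5 + 44 = 75s
t = 83, phase_t = 83 mod 75 = 8
8 < 26 (green end) → GREEN

Answer: green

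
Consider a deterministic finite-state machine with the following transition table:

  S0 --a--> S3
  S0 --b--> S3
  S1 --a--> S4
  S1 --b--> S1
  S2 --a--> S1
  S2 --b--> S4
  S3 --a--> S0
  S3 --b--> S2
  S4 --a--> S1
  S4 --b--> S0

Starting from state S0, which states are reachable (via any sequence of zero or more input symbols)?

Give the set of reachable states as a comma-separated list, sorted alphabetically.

BFS from S0:
  visit S0: S0--a-->S3 (new), S0--b-->S3 (seen)
  visit S3: S3--a-->S0 (seen), S3--b-->S2 (new)
  visit S2: S2--a-->S1 (new), S2--b-->S4 (new)
  visit S1: S1--a-->S4 (seen), S1--b-->S1 (seen)
  visit S4: S4--a-->S1 (seen), S4--b-->S0 (seen)

Answer: S0, S1, S2, S3, S4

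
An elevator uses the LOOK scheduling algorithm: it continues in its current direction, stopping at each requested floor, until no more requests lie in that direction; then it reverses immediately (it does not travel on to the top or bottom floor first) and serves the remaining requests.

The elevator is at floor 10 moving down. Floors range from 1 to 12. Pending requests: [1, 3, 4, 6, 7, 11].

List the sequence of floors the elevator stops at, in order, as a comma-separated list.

Current: 10, moving DOWN
Serve below first (descending): [7, 6, 4, 3, 1]
Then reverse, serve above (ascending): [11]

Answer: 7, 6, 4, 3, 1, 11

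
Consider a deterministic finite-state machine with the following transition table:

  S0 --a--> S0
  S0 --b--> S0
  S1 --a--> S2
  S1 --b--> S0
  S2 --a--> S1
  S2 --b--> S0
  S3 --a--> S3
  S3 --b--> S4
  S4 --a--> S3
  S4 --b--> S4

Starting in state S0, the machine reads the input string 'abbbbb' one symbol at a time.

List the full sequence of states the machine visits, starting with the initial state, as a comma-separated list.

Start: S0
  read 'a': S0 --a--> S0
  read 'b': S0 --b--> S0
  read 'b': S0 --b--> S0
  read 'b': S0 --b--> S0
  read 'b': S0 --b--> S0
  read 'b': S0 --b--> S0

Answer: S0, S0, S0, S0, S0, S0, S0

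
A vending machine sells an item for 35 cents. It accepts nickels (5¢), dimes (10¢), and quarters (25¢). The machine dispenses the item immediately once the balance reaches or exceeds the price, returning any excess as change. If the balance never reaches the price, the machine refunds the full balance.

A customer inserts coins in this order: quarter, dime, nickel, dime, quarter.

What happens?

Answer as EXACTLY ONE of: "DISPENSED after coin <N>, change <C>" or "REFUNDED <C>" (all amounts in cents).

Price: 35¢
Coin 1 (quarter, 25¢): balance = 25¢
Coin 2 (dime, 10¢): balance = 35¢
  → balance >= price → DISPENSE, change = 35 - 35 = 0¢

Answer: DISPENSED after coin 2, change 0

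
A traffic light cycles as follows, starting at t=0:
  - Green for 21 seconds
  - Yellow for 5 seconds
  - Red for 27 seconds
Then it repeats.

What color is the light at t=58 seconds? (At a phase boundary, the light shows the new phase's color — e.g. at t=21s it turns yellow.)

Cycle length = 21 + 5 + 27 = 53s
t = 58, phase_t = 58 mod 53 = 5
5 < 21 (green end) → GREEN

Answer: green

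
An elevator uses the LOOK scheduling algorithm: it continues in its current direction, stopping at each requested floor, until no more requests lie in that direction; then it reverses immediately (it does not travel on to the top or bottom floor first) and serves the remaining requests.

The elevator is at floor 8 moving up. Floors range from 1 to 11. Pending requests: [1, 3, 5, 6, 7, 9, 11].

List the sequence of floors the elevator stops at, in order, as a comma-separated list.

Current: 8, moving UP
Serve above first (ascending): [9, 11]
Then reverse, serve below (descending): [7, 6, 5, 3, 1]

Answer: 9, 11, 7, 6, 5, 3, 1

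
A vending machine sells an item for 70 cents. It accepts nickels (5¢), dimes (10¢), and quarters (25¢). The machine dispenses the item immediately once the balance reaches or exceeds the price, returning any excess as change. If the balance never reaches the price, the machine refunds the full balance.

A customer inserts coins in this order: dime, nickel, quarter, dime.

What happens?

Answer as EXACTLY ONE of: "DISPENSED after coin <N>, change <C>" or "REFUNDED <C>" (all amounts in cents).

Answer: REFUNDED 50

Derivation:
Price: 70¢
Coin 1 (dime, 10¢): balance = 10¢
Coin 2 (nickel, 5¢): balance = 15¢
Coin 3 (quarter, 25¢): balance = 40¢
Coin 4 (dime, 10¢): balance = 50¢
All coins inserted, balance 50¢ < price 70¢ → REFUND 50¢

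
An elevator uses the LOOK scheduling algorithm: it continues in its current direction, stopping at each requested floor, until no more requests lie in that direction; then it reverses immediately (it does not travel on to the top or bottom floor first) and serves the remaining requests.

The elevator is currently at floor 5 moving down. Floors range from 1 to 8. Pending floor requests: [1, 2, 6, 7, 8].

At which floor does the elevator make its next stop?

Answer: 2

Derivation:
Current floor: 5, direction: down
Requests above: [6, 7, 8]
Requests below: [1, 2]
Moving down and requests lie below → nearest below is max([1, 2]) = 2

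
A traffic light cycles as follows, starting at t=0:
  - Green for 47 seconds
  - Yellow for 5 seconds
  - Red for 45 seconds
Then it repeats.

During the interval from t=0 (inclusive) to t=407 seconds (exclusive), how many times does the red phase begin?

Answer: 4

Derivation:
Cycle = 47+5+45 = 97s
red phase starts at t = k*97 + 52 for k=0,1,2,...
Need k*97+52 < 407 → k < 3.660
k ∈ {0, ..., 3} → 4 starts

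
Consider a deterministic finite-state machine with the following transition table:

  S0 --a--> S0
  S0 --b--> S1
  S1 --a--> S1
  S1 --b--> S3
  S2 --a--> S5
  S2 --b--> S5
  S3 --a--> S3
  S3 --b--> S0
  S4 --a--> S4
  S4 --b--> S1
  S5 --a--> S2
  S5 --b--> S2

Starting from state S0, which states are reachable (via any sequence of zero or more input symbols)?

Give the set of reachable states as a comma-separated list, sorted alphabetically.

BFS from S0:
  visit S0: S0--a-->S0 (seen), S0--b-->S1 (new)
  visit S1: S1--a-->S1 (seen), S1--b-->S3 (new)
  visit S3: S3--a-->S3 (seen), S3--b-->S0 (seen)

Answer: S0, S1, S3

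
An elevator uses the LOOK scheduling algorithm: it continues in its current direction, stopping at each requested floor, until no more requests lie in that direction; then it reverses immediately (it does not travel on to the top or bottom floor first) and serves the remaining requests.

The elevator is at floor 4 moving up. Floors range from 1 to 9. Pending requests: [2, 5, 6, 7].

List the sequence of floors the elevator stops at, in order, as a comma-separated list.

Current: 4, moving UP
Serve above first (ascending): [5, 6, 7]
Then reverse, serve below (descending): [2]

Answer: 5, 6, 7, 2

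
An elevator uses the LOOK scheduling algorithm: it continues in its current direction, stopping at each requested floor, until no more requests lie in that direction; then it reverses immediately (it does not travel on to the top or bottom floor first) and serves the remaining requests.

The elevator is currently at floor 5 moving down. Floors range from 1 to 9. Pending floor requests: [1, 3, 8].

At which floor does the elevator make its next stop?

Current floor: 5, direction: down
Requests above: [8]
Requests below: [1, 3]
Moving down and requests lie below → nearest below is max([1, 3]) = 3

Answer: 3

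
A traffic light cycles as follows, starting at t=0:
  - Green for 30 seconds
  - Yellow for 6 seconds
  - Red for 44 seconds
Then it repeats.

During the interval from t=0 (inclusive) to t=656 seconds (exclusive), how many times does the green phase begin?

Answer: 9

Derivation:
Cycle = 30+6+44 = 80s
green phase starts at t = k*80 + 0 for k=0,1,2,...
Need k*80+0 < 656 → k < 8.200
k ∈ {0, ..., 8} → 9 starts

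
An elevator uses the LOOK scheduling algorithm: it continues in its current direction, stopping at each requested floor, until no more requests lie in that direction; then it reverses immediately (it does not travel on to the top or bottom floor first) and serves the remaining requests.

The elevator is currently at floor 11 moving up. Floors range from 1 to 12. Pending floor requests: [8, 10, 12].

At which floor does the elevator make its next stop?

Answer: 12

Derivation:
Current floor: 11, direction: up
Requests above: [12]
Requests below: [8, 10]
Moving up and requests lie above → nearest above is min([12]) = 12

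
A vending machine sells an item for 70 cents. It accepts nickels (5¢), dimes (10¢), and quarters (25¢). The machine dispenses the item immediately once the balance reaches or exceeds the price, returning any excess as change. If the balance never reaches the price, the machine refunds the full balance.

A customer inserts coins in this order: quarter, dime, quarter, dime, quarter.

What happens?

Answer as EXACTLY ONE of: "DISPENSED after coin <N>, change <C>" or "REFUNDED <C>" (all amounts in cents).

Answer: DISPENSED after coin 4, change 0

Derivation:
Price: 70¢
Coin 1 (quarter, 25¢): balance = 25¢
Coin 2 (dime, 10¢): balance = 35¢
Coin 3 (quarter, 25¢): balance = 60¢
Coin 4 (dime, 10¢): balance = 70¢
  → balance >= price → DISPENSE, change = 70 - 70 = 0¢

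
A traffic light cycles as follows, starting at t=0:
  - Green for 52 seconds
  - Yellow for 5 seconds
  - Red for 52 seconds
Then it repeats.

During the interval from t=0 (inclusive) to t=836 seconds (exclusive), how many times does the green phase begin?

Answer: 8

Derivation:
Cycle = 52+5+52 = 109s
green phase starts at t = k*109 + 0 for k=0,1,2,...
Need k*109+0 < 836 → k < 7.670
k ∈ {0, ..., 7} → 8 starts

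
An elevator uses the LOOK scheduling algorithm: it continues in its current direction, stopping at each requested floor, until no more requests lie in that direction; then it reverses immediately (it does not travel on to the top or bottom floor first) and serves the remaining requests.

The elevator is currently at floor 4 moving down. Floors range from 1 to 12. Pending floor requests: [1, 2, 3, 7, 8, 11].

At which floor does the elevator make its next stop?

Current floor: 4, direction: down
Requests above: [7, 8, 11]
Requests below: [1, 2, 3]
Moving down and requests lie below → nearest below is max([1, 2, 3]) = 3

Answer: 3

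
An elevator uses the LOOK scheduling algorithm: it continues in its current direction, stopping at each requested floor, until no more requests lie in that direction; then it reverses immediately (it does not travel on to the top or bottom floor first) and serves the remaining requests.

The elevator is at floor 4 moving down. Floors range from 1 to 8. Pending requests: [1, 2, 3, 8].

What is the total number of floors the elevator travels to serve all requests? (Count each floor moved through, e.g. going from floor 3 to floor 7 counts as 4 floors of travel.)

Answer: 10

Derivation:
Start at floor 4 moving down, LOOK stop order: [3, 2, 1, 8]
  4 → 3: |3-4| = 1, total = 1
  3 → 2: |2-3| = 1, total = 2
  2 → 1: |1-2| = 1, total = 3
  1 → 8: |8-1| = 7, total = 10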